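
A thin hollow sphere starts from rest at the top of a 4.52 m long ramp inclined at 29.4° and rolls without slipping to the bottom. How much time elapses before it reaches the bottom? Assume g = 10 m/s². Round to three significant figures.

t ≈ 1.75 s

With I = (2/3)MR², the ratio k = I/(MR²) is 2/3.
Translational: Mg sinθ − f = Ma. Rotational about the CM: fR = Iα = kMRa, so f = kMa.
Hence a = g sinθ/(1+k) = 10×sin29.4°/1.667 = 2.945 m/s².
With constant a from rest, t = √(2L/a) = √(2·4.52/2.945) ≈ 1.75 s.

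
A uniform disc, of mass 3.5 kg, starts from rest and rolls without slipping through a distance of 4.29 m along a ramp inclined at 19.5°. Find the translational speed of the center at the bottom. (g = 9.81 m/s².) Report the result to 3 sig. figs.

The moment of inertia is (1/2)MR², giving k ≡ I/(MR²) = 0.5.
Since it rolls without slipping, ω = v/R and KE = ½Mv² + ½Iω² = ½(1+k)Mv² = (3/4)Mv².
The vertical drop is h = L sinθ = 4.29 × sin19.5° = 1.432 m.
Setting Mgh = (3/4)Mv² gives v = √(2gh/(1+k)) = √(2·9.81·1.432/1.5) ≈ 4.33 m/s.

v ≈ 4.33 m/s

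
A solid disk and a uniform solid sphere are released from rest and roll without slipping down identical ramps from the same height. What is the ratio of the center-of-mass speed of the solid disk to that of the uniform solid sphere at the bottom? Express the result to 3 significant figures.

Each satisfies Mgh = ½(1+k)Mv² with k = I/(MR²), so v ∝ 1/√(1+k).
For the solid disk k = 0.5; for the uniform solid sphere k = 0.4.
v₁/v₂ = √((1+k₂)/(1+k₁)) = √(1.4/1.5) ≈ 0.966.

v_ratio ≈ 0.966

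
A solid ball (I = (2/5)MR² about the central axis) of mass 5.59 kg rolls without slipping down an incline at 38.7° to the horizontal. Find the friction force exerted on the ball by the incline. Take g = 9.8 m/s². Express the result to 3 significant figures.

The moment of inertia is (2/5)MR², giving k ≡ I/(MR²) = 0.4.
Translational: Mg sinθ − f = Ma. Rotational about the CM: fR = Iα = kMRa, so f = kMa.
Combining, a = g sinθ/(1+k) and f = kMa = kMg sinθ/(1+k).
f = 0.4 × 5.59 × 9.8 × sin38.7° / 1.4 ≈ 9.79 N.

f ≈ 9.79 N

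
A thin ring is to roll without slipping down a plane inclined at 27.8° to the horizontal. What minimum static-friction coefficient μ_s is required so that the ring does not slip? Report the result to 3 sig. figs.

For this body I = MR², i.e. k = I/(MR²) = 1.
Translational: Mg sinθ − f = Ma. Rotational about the CM: fR = Iα = kMRa, so f = kMa.
These give a = g sinθ/(1+k) and the required friction f = kMg sinθ/(1+k).
With N = Mg cosθ, the no-slip condition f ≤ μN gives μ_min = f/N = k tanθ/(1+k).
μ_min = 1 × tan27.8° / 2 ≈ 0.264.

μ_min ≈ 0.264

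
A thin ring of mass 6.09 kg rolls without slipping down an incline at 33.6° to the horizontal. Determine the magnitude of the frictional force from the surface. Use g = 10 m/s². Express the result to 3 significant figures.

f ≈ 16.9 N

Here I = MR², so the shape factor k = I/(MR²) = 1.
Newton's second law down the slope: Mg sinθ − f = Ma. The torque equation fR = Iα (with α = a/R) gives f = kMa.
Combining, a = g sinθ/(1+k) and f = kMa = kMg sinθ/(1+k).
f = 1 × 6.09 × 10 × sin33.6° / 2 ≈ 16.9 N.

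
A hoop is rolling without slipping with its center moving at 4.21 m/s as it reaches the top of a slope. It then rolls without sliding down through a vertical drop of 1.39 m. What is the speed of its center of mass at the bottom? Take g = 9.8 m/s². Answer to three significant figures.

v ≈ 5.60 m/s

Here I = MR², so the shape factor k = I/(MR²) = 1.
Since it rolls without slipping, ω = v/R and KE = ½Mv² + ½Iω² = ½(1+k)Mv² = Mv².
Energy conservation: Mv₀² + Mgh = Mv², so v² = v₀² + 2gh/(1+k).
v = √(4.21² + 2×9.8×1.39/2) = √31.35 ≈ 5.60 m/s.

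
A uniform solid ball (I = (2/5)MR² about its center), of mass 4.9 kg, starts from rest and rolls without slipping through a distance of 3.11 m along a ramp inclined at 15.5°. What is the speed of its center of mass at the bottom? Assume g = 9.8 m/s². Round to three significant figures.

The moment of inertia is (2/5)MR², giving k ≡ I/(MR²) = 0.4.
The rolling condition ω = v/R makes the rotational term ½I(v/R)² = ½kMv², so KE_total = ½(1+k)Mv² = (7/10)Mv².
The vertical drop is h = L sinθ = 3.11 × sin15.5° = 0.8311 m.
Energy conservation: Mgh = (7/10)Mv², so v = √(2gh/(1+k)) = √(2 × 9.8 × 0.8311 / 1.4) ≈ 3.41 m/s.

v ≈ 3.41 m/s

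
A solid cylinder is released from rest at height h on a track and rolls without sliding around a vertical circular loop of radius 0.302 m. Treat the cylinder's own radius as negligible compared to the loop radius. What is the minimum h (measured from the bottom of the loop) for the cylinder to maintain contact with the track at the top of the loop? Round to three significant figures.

The moment of inertia is (1/2)MR², giving k ≡ I/(MR²) = 0.5.
At the top of the loop, the minimum-contact condition is Mg = Mv_top²/r, so v_top² = gr.
With ω = v/R, the kinetic energy at speed v is ½(1+k)Mv² = (3/4)Mv².
Energy conservation from release (height h) to the top (height 2r): Mgh = Mg(2r) + (3/4)M·gr.
Thus h_min = 2r + (1+k)r/2 = r(2 + 1.5/2) = 0.302 × 2.75 ≈ 0.831 m.

h_min ≈ 0.831 m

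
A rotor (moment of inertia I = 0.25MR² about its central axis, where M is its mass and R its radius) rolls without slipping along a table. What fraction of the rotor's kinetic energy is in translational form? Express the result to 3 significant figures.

With I = 0.25MR², the ratio k = I/(MR²) is 0.25.
With ω = v/R, KE_trans = ½Mv² and KE_rot = ½Iω² = ½kMv², so KE_total = ½(1+k)Mv².
The translational fraction is therefore 1/(1+k) = 1/1.25 ≈ 0.800.

fraction ≈ 0.800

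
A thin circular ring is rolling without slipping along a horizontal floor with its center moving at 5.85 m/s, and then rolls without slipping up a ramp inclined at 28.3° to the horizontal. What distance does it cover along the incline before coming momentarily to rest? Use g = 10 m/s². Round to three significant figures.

d ≈ 7.22 m

For this body I = MR², i.e. k = I/(MR²) = 1.
Since it rolls without slipping, ω = v/R and KE = ½Mv² + ½Iω² = ½(1+k)Mv² = Mv².
Setting this equal to Mgh gives the vertical rise h = (1+k)v₀²/(2g) = 2×5.85²/(2×10) = 3.422 m.
Along the incline, d = h/sinθ = 3.422/sin28.3° ≈ 7.22 m.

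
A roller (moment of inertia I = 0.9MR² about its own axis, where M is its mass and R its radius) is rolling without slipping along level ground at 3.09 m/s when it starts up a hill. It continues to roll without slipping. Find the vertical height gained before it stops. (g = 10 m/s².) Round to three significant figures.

h ≈ 0.907 m

For this body I = 0.9MR², i.e. k = I/(MR²) = 0.9.
Pure rolling means v = ωR; then KE = ½Mv² + ½I(v/R)² = ½(1+k)Mv² = (19/20)Mv².
All of this converts to potential energy at the highest point: (19/20)Mv₀² = Mgh.
Thus h = (1+k)v₀²/(2g) = 1.9 × 3.09² / (2 × 10) ≈ 0.907 m.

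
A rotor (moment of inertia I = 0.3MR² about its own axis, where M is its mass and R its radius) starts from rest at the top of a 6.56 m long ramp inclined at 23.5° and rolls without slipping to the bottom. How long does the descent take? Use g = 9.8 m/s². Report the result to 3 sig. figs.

t ≈ 2.09 s

With I = 0.3MR², the ratio k = I/(MR²) is 0.3.
Along the incline Mg sinθ − f = Ma, and torque about the center fR = Iα = kMR²(a/R) gives f = kMa.
Hence a = g sinθ/(1+k) = 9.8×sin23.5°/1.3 = 3.006 m/s².
With constant a from rest, t = √(2L/a) = √(2·6.56/3.006) ≈ 2.09 s.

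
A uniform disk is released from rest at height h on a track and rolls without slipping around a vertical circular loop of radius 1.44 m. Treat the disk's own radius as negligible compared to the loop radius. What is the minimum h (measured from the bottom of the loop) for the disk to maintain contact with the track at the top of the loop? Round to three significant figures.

The moment of inertia is (1/2)MR², giving k ≡ I/(MR²) = 0.5.
At the top of the loop, the minimum-contact condition is Mg = Mv_top²/r, so v_top² = gr.
With ω = v/R, the kinetic energy at speed v is ½(1+k)Mv² = (3/4)Mv².
Energy conservation from release (height h) to the top (height 2r): Mgh = Mg(2r) + (3/4)M·gr.
Thus h_min = 2r + (1+k)r/2 = r(2 + 1.5/2) = 1.44 × 2.75 ≈ 3.96 m.

h_min ≈ 3.96 m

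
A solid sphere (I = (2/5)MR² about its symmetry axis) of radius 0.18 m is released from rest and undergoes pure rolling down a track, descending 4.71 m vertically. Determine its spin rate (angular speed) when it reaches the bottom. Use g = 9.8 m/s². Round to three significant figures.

For this body I = (2/5)MR², i.e. k = I/(MR²) = 0.4.
Since it rolls without slipping, ω = v/R and KE = ½Mv² + ½Iω² = ½(1+k)Mv² = (7/10)Mv².
Energy conservation Mgh = ½(1+k)Mv² gives v = √(2gh/(1+k)) = √(2 × 9.8 × 4.71 / 1.4) = 8.12 m/s.
The angular speed follows from ω = v/R = 8.12/0.18 ≈ 45.1 rad/s.

ω ≈ 45.1 rad/s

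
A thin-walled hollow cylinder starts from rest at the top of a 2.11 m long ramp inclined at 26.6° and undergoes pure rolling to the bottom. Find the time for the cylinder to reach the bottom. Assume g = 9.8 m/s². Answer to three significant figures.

For this body I = MR², i.e. k = I/(MR²) = 1.
Translational: Mg sinθ − f = Ma. Rotational about the CM: fR = Iα = kMRa, so f = kMa.
Hence a = g sinθ/(1+k) = 9.8×sin26.6°/2 = 2.194 m/s².
With constant a from rest, t = √(2L/a) = √(2·2.11/2.194) ≈ 1.39 s.

t ≈ 1.39 s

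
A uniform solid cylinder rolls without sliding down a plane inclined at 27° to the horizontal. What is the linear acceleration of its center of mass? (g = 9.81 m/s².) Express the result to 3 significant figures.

With I = (1/2)MR², the ratio k = I/(MR²) is 0.5.
Newton's second law down the slope: Mg sinθ − f = Ma. The torque equation fR = Iα (with α = a/R) gives f = kMa.
Eliminating f: Mg sinθ = (1+k)Ma, so a = g sinθ/(1+k) = 9.81 × sin27° / 1.5 ≈ 2.97 m/s².

a ≈ 2.97 m/s²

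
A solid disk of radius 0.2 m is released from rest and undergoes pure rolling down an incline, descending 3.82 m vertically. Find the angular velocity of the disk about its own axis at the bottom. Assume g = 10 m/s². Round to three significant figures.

ω ≈ 35.7 rad/s

With I = (1/2)MR², the ratio k = I/(MR²) is 0.5.
Since it rolls without slipping, ω = v/R and KE = ½Mv² + ½Iω² = ½(1+k)Mv² = (3/4)Mv².
Energy conservation Mgh = ½(1+k)Mv² gives v = √(2gh/(1+k)) = √(2 × 10 × 3.82 / 1.5) = 7.137 m/s.
The angular speed follows from ω = v/R = 7.137/0.2 ≈ 35.7 rad/s.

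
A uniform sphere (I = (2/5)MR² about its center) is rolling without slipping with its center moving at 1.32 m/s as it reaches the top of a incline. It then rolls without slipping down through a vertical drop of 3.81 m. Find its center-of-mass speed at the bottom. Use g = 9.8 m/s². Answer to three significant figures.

Here I = (2/5)MR², so the shape factor k = I/(MR²) = 0.4.
Pure rolling means v = ωR; then KE = ½Mv² + ½I(v/R)² = ½(1+k)Mv² = (7/10)Mv².
Conserving energy between top and bottom: (7/10)Mv² = (7/10)Mv₀² + Mgh, hence v² = v₀² + 2gh/(1+k).
v = √(1.32² + 2×9.8×3.81/1.4) = √55.08 ≈ 7.42 m/s.

v ≈ 7.42 m/s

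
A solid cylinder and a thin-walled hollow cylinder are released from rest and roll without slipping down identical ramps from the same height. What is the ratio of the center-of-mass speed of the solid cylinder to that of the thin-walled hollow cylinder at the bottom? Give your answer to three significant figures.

Each satisfies Mgh = ½(1+k)Mv² with k = I/(MR²), so v ∝ 1/√(1+k).
For the solid cylinder k = 0.5; for the thin-walled hollow cylinder k = 1.
v₁/v₂ = √((1+k₂)/(1+k₁)) = √(2/1.5) ≈ 1.15.

v_ratio ≈ 1.15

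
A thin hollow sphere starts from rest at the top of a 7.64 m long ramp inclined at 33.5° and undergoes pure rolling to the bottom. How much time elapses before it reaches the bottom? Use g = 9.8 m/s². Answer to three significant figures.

t ≈ 2.17 s

Here I = (2/3)MR², so the shape factor k = I/(MR²) = 2/3.
Translational: Mg sinθ − f = Ma. Rotational about the CM: fR = Iα = kMRa, so f = kMa.
Hence a = g sinθ/(1+k) = 9.8×sin33.5°/1.667 = 3.245 m/s².
With constant a from rest, t = √(2L/a) = √(2·7.64/3.245) ≈ 2.17 s.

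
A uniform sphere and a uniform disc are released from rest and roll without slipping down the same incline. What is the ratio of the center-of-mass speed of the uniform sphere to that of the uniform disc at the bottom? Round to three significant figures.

Each satisfies Mgh = ½(1+k)Mv² with k = I/(MR²), so v ∝ 1/√(1+k).
For the uniform sphere k = 0.4; for the uniform disc k = 0.5.
v₁/v₂ = √((1+k₂)/(1+k₁)) = √(1.5/1.4) ≈ 1.04.

v_ratio ≈ 1.04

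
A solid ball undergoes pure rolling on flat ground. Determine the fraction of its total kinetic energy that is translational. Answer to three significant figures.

Here I = (2/5)MR², so the shape factor k = I/(MR²) = 0.4.
With ω = v/R, KE_trans = ½Mv² and KE_rot = ½Iω² = ½kMv², so KE_total = ½(1+k)Mv².
The translational fraction is therefore 1/(1+k) = 1/1.4 ≈ 0.714.

fraction ≈ 0.714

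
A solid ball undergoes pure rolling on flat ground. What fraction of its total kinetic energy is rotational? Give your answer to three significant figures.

For this body I = (2/5)MR², i.e. k = I/(MR²) = 0.4.
With ω = v/R, KE_trans = ½Mv² and KE_rot = ½Iω² = ½kMv², so KE_total = ½(1+k)Mv².
The rotational fraction is therefore k/(1+k) = 0.4/1.4 ≈ 0.286.

fraction ≈ 0.286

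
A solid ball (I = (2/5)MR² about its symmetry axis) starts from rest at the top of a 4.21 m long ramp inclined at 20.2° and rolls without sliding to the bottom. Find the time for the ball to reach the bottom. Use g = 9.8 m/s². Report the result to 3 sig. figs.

t ≈ 1.87 s

Here I = (2/5)MR², so the shape factor k = I/(MR²) = 0.4.
Newton's second law down the slope: Mg sinθ − f = Ma. The torque equation fR = Iα (with α = a/R) gives f = kMa.
Hence a = g sinθ/(1+k) = 9.8×sin20.2°/1.4 = 2.417 m/s².
With constant a from rest, t = √(2L/a) = √(2·4.21/2.417) ≈ 1.87 s.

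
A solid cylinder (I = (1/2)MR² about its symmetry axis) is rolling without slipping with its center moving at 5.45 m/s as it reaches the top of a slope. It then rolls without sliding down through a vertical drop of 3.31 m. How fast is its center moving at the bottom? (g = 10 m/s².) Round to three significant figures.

v ≈ 8.59 m/s

For this body I = (1/2)MR², i.e. k = I/(MR²) = 0.5.
Rolling without slipping gives ω = v/R, so the total kinetic energy is ½Mv² + ½Iω² = ½(1+k)Mv² = (3/4)Mv².
Energy conservation: (3/4)Mv₀² + Mgh = (3/4)Mv², so v² = v₀² + 2gh/(1+k).
v = √(5.45² + 2×10×3.31/1.5) = √73.84 ≈ 8.59 m/s.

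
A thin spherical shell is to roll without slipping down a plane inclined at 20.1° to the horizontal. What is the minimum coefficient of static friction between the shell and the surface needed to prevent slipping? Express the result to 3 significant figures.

Here I = (2/3)MR², so the shape factor k = I/(MR²) = 2/3.
Along the incline Mg sinθ − f = Ma, and torque about the center fR = Iα = kMR²(a/R) gives f = kMa.
These give a = g sinθ/(1+k) and the required friction f = kMg sinθ/(1+k).
With N = Mg cosθ, the no-slip condition f ≤ μN gives μ_min = f/N = k tanθ/(1+k).
μ_min = (2/3) × tan20.1° / 1.667 ≈ 0.146.

μ_min ≈ 0.146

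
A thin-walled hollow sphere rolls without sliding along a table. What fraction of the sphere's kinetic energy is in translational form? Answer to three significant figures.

Here I = (2/3)MR², so the shape factor k = I/(MR²) = 2/3.
With ω = v/R, KE_trans = ½Mv² and KE_rot = ½Iω² = ½kMv², so KE_total = ½(1+k)Mv².
The translational fraction is therefore 1/(1+k) = 1/1.667 ≈ 0.600.

fraction ≈ 0.600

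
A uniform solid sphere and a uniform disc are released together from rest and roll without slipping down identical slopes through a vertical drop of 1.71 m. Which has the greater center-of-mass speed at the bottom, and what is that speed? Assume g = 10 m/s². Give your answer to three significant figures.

For rolling without slipping, Mgh = ½(1+k)Mv² where k = I/(MR²), so v = √(2gh/(1+k)).
Uniform solid sphere: k = 0.4, giving v = √(2×10×1.71/1.4) = 4.943 m/s.
Uniform disc: k = 0.5, giving v = √(2×10×1.71/1.5) = 4.775 m/s.
The smaller k wins: the uniform solid sphere, at ≈ 4.94 m/s.

the uniform solid sphere, at v ≈ 4.94 m/s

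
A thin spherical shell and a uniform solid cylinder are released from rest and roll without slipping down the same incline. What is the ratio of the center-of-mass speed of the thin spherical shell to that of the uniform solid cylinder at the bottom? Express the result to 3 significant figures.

Each satisfies Mgh = ½(1+k)Mv² with k = I/(MR²), so v ∝ 1/√(1+k).
For the thin spherical shell k = 2/3; for the uniform solid cylinder k = 0.5.
v₁/v₂ = √((1+k₂)/(1+k₁)) = √(1.5/1.667) ≈ 0.949.

v_ratio ≈ 0.949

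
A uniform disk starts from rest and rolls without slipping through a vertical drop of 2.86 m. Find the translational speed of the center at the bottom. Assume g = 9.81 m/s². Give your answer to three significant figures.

Here I = (1/2)MR², so the shape factor k = I/(MR²) = 0.5.
Rolling without slipping gives ω = v/R, so the total kinetic energy is ½Mv² + ½Iω² = ½(1+k)Mv² = (3/4)Mv².
Energy conservation: Mgh = (3/4)Mv², so v = √(2gh/(1+k)) = √(2 × 9.81 × 2.86 / 1.5) ≈ 6.12 m/s.

v ≈ 6.12 m/s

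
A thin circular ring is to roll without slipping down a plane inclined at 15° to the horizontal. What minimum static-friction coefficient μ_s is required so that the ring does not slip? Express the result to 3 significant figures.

μ_min ≈ 0.134

For this body I = MR², i.e. k = I/(MR²) = 1.
Newton's second law down the slope: Mg sinθ − f = Ma. The torque equation fR = Iα (with α = a/R) gives f = kMa.
These give a = g sinθ/(1+k) and the required friction f = kMg sinθ/(1+k).
With N = Mg cosθ, the no-slip condition f ≤ μN gives μ_min = f/N = k tanθ/(1+k).
μ_min = 1 × tan15° / 2 ≈ 0.134.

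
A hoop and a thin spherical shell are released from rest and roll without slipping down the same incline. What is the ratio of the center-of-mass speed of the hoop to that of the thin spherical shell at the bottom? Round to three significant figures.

Each satisfies Mgh = ½(1+k)Mv² with k = I/(MR²), so v ∝ 1/√(1+k).
For the hoop k = 1; for the thin spherical shell k = 2/3.
v₁/v₂ = √((1+k₂)/(1+k₁)) = √(1.667/2) ≈ 0.913.

v_ratio ≈ 0.913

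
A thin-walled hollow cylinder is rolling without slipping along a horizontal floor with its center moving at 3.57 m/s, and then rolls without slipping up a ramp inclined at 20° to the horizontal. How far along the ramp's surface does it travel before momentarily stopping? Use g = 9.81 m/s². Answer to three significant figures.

With I = MR², the ratio k = I/(MR²) is 1.
Since it rolls without slipping, ω = v/R and KE = ½Mv² + ½Iω² = ½(1+k)Mv² = Mv².
Setting this equal to Mgh gives the vertical rise h = (1+k)v₀²/(2g) = 2×3.57²/(2×9.81) = 1.299 m.
Along the incline, d = h/sinθ = 1.299/sin20° ≈ 3.80 m.

d ≈ 3.80 m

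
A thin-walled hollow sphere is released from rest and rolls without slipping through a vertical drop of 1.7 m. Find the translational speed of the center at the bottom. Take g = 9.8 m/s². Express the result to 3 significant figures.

v ≈ 4.47 m/s

The moment of inertia is (2/3)MR², giving k ≡ I/(MR²) = 2/3.
Rolling without slipping gives ω = v/R, so the total kinetic energy is ½Mv² + ½Iω² = ½(1+k)Mv² = (5/6)Mv².
Setting Mgh = (5/6)Mv² gives v = √(2gh/(1+k)) = √(2·9.8·1.7/1.667) ≈ 4.47 m/s.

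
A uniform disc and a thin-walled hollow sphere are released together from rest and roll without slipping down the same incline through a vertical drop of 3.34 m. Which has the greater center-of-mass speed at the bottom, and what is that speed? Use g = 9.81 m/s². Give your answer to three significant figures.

the uniform disc, at v ≈ 6.61 m/s

For rolling without slipping, Mgh = ½(1+k)Mv² where k = I/(MR²), so v = √(2gh/(1+k)).
Uniform disc: k = 0.5, giving v = √(2×9.81×3.34/1.5) = 6.61 m/s.
Thin-walled hollow sphere: k = 2/3, giving v = √(2×9.81×3.34/1.667) = 6.27 m/s.
The smaller k wins: the uniform disc, at ≈ 6.61 m/s.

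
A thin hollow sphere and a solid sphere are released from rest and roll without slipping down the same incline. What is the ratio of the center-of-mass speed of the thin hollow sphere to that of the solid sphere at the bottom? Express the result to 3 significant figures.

Each satisfies Mgh = ½(1+k)Mv² with k = I/(MR²), so v ∝ 1/√(1+k).
For the thin hollow sphere k = 2/3; for the solid sphere k = 0.4.
v₁/v₂ = √((1+k₂)/(1+k₁)) = √(1.4/1.667) ≈ 0.917.

v_ratio ≈ 0.917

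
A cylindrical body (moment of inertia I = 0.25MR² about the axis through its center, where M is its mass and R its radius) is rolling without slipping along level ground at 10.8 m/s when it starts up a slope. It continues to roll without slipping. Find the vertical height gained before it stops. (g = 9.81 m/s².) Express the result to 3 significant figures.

The moment of inertia is 0.25MR², giving k ≡ I/(MR²) = 0.25.
Since it rolls without slipping, ω = v/R and KE = ½Mv² + ½Iω² = ½(1+k)Mv² = (5/8)Mv².
At the top the kinetic energy is zero, so (5/8)Mv₀² = Mgh.
Thus h = (1+k)v₀²/(2g) = 1.25 × 10.8² / (2 × 9.81) ≈ 7.43 m.

h ≈ 7.43 m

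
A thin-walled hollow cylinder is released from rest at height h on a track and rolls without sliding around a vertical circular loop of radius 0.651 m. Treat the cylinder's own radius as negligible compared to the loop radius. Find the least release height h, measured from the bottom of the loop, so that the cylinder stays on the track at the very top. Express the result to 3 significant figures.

h_min ≈ 1.95 m

Here I = MR², so the shape factor k = I/(MR²) = 1.
At the top of the loop, the minimum-contact condition is Mg = Mv_top²/r, so v_top² = gr.
With ω = v/R, the kinetic energy at speed v is ½(1+k)Mv² = Mv².
Energy conservation from release (height h) to the top (height 2r): Mgh = Mg(2r) + M·gr.
Thus h_min = 2r + (1+k)r/2 = r(2 + 2/2) = 0.651 × 3 ≈ 1.95 m.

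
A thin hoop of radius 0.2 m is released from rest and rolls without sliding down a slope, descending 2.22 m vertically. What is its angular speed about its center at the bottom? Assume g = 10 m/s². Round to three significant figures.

The moment of inertia is MR², giving k ≡ I/(MR²) = 1.
Rolling without slipping gives ω = v/R, so the total kinetic energy is ½Mv² + ½Iω² = ½(1+k)Mv² = Mv².
Energy conservation Mgh = ½(1+k)Mv² gives v = √(2gh/(1+k)) = √(2 × 10 × 2.22 / 2) = 4.712 m/s.
The angular speed follows from ω = v/R = 4.712/0.2 ≈ 23.6 rad/s.

ω ≈ 23.6 rad/s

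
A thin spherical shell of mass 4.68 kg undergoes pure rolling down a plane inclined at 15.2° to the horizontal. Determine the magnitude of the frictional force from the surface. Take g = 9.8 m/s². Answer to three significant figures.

The moment of inertia is (2/3)MR², giving k ≡ I/(MR²) = 2/3.
Along the incline Mg sinθ − f = Ma, and torque about the center fR = Iα = kMR²(a/R) gives f = kMa.
Combining, a = g sinθ/(1+k) and f = kMa = kMg sinθ/(1+k).
f = (2/3) × 4.68 × 9.8 × sin15.2° / 1.667 ≈ 4.81 N.

f ≈ 4.81 N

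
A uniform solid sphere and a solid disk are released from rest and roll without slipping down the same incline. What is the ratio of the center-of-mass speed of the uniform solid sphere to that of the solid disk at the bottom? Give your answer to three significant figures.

Each satisfies Mgh = ½(1+k)Mv² with k = I/(MR²), so v ∝ 1/√(1+k).
For the uniform solid sphere k = 0.4; for the solid disk k = 0.5.
v₁/v₂ = √((1+k₂)/(1+k₁)) = √(1.5/1.4) ≈ 1.04.

v_ratio ≈ 1.04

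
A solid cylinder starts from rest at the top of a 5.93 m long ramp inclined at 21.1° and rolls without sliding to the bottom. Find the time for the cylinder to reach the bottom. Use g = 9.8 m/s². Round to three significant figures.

The moment of inertia is (1/2)MR², giving k ≡ I/(MR²) = 0.5.
Translational: Mg sinθ − f = Ma. Rotational about the CM: fR = Iα = kMRa, so f = kMa.
Hence a = g sinθ/(1+k) = 9.8×sin21.1°/1.5 = 2.352 m/s².
With constant a from rest, t = √(2L/a) = √(2·5.93/2.352) ≈ 2.25 s.

t ≈ 2.25 s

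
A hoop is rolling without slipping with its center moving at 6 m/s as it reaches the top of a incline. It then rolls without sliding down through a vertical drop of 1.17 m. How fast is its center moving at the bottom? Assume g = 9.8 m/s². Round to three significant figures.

The moment of inertia is MR², giving k ≡ I/(MR²) = 1.
The rolling condition ω = v/R makes the rotational term ½I(v/R)² = ½kMv², so KE_total = ½(1+k)Mv² = Mv².
Energy conservation: Mv₀² + Mgh = Mv², so v² = v₀² + 2gh/(1+k).
v = √(6² + 2×9.8×1.17/2) = √47.47 ≈ 6.89 m/s.

v ≈ 6.89 m/s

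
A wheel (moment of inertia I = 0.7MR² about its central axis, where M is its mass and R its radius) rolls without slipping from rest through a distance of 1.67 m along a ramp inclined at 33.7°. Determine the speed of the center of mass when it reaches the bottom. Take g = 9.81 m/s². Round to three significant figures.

The moment of inertia is 0.7MR², giving k ≡ I/(MR²) = 0.7.
Pure rolling means v = ωR; then KE = ½Mv² + ½I(v/R)² = ½(1+k)Mv² = (17/20)Mv².
The vertical drop is h = L sinθ = 1.67 × sin33.7° = 0.9266 m.
Energy conservation: Mgh = (17/20)Mv², so v = √(2gh/(1+k)) = √(2 × 9.81 × 0.9266 / 1.7) ≈ 3.27 m/s.

v ≈ 3.27 m/s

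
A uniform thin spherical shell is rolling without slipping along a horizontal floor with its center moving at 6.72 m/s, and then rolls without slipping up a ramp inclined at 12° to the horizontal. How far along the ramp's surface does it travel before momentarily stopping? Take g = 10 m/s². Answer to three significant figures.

d ≈ 18.1 m

For this body I = (2/3)MR², i.e. k = I/(MR²) = 2/3.
Rolling without slipping gives ω = v/R, so the total kinetic energy is ½Mv² + ½Iω² = ½(1+k)Mv² = (5/6)Mv².
Setting this equal to Mgh gives the vertical rise h = (1+k)v₀²/(2g) = 1.667×6.72²/(2×10) = 3.763 m.
The distance along the slope is d = h/sinθ = 3.763/sin12° ≈ 18.1 m.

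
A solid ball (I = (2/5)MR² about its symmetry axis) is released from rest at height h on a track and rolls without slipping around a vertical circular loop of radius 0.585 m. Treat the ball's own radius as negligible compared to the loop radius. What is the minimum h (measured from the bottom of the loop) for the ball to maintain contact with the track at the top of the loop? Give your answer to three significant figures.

With I = (2/5)MR², the ratio k = I/(MR²) is 0.4.
At the top of the loop, the minimum-contact condition is Mg = Mv_top²/r, so v_top² = gr.
With ω = v/R, the kinetic energy at speed v is ½(1+k)Mv² = (7/10)Mv².
Energy conservation from release (height h) to the top (height 2r): Mgh = Mg(2r) + (7/10)M·gr.
Thus h_min = 2r + (1+k)r/2 = r(2 + 1.4/2) = 0.585 × 2.7 ≈ 1.58 m.

h_min ≈ 1.58 m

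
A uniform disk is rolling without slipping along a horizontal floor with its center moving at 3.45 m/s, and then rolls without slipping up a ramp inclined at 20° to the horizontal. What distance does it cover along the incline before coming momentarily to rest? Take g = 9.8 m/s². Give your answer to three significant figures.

d ≈ 2.66 m

The moment of inertia is (1/2)MR², giving k ≡ I/(MR²) = 0.5.
The rolling condition ω = v/R makes the rotational term ½I(v/R)² = ½kMv², so KE_total = ½(1+k)Mv² = (3/4)Mv².
Setting this equal to Mgh gives the vertical rise h = (1+k)v₀²/(2g) = 1.5×3.45²/(2×9.8) = 0.9109 m.
Along the incline, d = h/sinθ = 0.9109/sin20° ≈ 2.66 m.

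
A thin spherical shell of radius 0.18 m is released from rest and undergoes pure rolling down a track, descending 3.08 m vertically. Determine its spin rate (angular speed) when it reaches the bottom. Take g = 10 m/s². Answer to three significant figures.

ω ≈ 33.8 rad/s

With I = (2/3)MR², the ratio k = I/(MR²) is 2/3.
The rolling condition ω = v/R makes the rotational term ½I(v/R)² = ½kMv², so KE_total = ½(1+k)Mv² = (5/6)Mv².
Energy conservation Mgh = ½(1+k)Mv² gives v = √(2gh/(1+k)) = √(2 × 10 × 3.08 / 1.667) = 6.079 m/s.
The angular speed follows from ω = v/R = 6.079/0.18 ≈ 33.8 rad/s.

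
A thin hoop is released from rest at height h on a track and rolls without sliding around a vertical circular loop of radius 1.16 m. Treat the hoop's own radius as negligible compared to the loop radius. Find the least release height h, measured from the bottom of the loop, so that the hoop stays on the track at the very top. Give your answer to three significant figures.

For this body I = MR², i.e. k = I/(MR²) = 1.
At the top of the loop, the minimum-contact condition is Mg = Mv_top²/r, so v_top² = gr.
With ω = v/R, the kinetic energy at speed v is ½(1+k)Mv² = Mv².
Energy conservation from release (height h) to the top (height 2r): Mgh = Mg(2r) + M·gr.
Thus h_min = 2r + (1+k)r/2 = r(2 + 2/2) = 1.16 × 3 ≈ 3.48 m.

h_min ≈ 3.48 m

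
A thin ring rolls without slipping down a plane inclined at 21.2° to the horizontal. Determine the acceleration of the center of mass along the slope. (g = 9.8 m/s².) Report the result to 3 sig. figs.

a ≈ 1.77 m/s²

For this body I = MR², i.e. k = I/(MR²) = 1.
Translational: Mg sinθ − f = Ma. Rotational about the CM: fR = Iα = kMRa, so f = kMa.
Eliminating f: Mg sinθ = (1+k)Ma, so a = g sinθ/(1+k) = 9.8 × sin21.2° / 2 ≈ 1.77 m/s².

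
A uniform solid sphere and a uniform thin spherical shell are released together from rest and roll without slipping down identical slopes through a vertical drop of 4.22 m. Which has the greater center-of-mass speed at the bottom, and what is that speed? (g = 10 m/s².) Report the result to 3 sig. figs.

the uniform solid sphere, at v ≈ 7.76 m/s

For rolling without slipping, Mgh = ½(1+k)Mv² where k = I/(MR²), so v = √(2gh/(1+k)).
Uniform solid sphere: k = 0.4, giving v = √(2×10×4.22/1.4) = 7.764 m/s.
Uniform thin spherical shell: k = 2/3, giving v = √(2×10×4.22/1.667) = 7.116 m/s.
The smaller k wins: the uniform solid sphere, at ≈ 7.76 m/s.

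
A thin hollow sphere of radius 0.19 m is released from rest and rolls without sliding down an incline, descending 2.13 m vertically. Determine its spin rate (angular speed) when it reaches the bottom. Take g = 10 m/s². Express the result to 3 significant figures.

The moment of inertia is (2/3)MR², giving k ≡ I/(MR²) = 2/3.
The rolling condition ω = v/R makes the rotational term ½I(v/R)² = ½kMv², so KE_total = ½(1+k)Mv² = (5/6)Mv².
Energy conservation Mgh = ½(1+k)Mv² gives v = √(2gh/(1+k)) = √(2 × 10 × 2.13 / 1.667) = 5.056 m/s.
The angular speed follows from ω = v/R = 5.056/0.19 ≈ 26.6 rad/s.

ω ≈ 26.6 rad/s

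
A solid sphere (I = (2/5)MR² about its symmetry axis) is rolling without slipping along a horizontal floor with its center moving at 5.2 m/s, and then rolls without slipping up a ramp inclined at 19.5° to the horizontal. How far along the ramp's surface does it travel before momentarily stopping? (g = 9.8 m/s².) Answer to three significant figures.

d ≈ 5.79 m

With I = (2/5)MR², the ratio k = I/(MR²) is 0.4.
Since it rolls without slipping, ω = v/R and KE = ½Mv² + ½Iω² = ½(1+k)Mv² = (7/10)Mv².
Setting this equal to Mgh gives the vertical rise h = (1+k)v₀²/(2g) = 1.4×5.2²/(2×9.8) = 1.931 m.
The distance along the slope is d = h/sinθ = 1.931/sin19.5° ≈ 5.79 m.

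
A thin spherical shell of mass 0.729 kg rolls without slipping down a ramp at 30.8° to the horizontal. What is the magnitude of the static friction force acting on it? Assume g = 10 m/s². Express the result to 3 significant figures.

f ≈ 1.49 N

With I = (2/3)MR², the ratio k = I/(MR²) is 2/3.
Newton's second law down the slope: Mg sinθ − f = Ma. The torque equation fR = Iα (with α = a/R) gives f = kMa.
Combining, a = g sinθ/(1+k) and f = kMa = kMg sinθ/(1+k).
f = (2/3) × 0.729 × 10 × sin30.8° / 1.667 ≈ 1.49 N.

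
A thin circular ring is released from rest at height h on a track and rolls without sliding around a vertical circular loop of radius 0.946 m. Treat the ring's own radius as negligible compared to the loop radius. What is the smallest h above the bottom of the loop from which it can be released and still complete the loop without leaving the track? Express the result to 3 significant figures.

h_min ≈ 2.84 m

For this body I = MR², i.e. k = I/(MR²) = 1.
At the top, contact is just lost when gravity alone supplies the centripetal force: Mg = Mv_top²/r, i.e. v_top² = gr.
With ω = v/R, the kinetic energy at speed v is ½(1+k)Mv² = Mv².
Energy conservation from release (height h) to the top (height 2r): Mgh = Mg(2r) + M·gr.
Thus h_min = 2r + (1+k)r/2 = r(2 + 2/2) = 0.946 × 3 ≈ 2.84 m.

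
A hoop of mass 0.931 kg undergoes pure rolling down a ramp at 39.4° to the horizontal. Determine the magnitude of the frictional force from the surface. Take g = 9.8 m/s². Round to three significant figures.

f ≈ 2.90 N

For this body I = MR², i.e. k = I/(MR²) = 1.
Translational: Mg sinθ − f = Ma. Rotational about the CM: fR = Iα = kMRa, so f = kMa.
Combining, a = g sinθ/(1+k) and f = kMa = kMg sinθ/(1+k).
f = 1 × 0.931 × 9.8 × sin39.4° / 2 ≈ 2.90 N.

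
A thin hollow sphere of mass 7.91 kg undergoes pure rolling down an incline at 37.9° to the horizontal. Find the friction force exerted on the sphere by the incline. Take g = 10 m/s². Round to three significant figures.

Here I = (2/3)MR², so the shape factor k = I/(MR²) = 2/3.
Along the incline Mg sinθ − f = Ma, and torque about the center fR = Iα = kMR²(a/R) gives f = kMa.
Combining, a = g sinθ/(1+k) and f = kMa = kMg sinθ/(1+k).
f = (2/3) × 7.91 × 10 × sin37.9° / 1.667 ≈ 19.4 N.

f ≈ 19.4 N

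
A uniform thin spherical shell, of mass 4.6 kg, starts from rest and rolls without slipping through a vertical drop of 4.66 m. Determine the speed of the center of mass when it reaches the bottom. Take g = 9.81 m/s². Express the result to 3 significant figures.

v ≈ 7.41 m/s

The moment of inertia is (2/3)MR², giving k ≡ I/(MR²) = 2/3.
Since it rolls without slipping, ω = v/R and KE = ½Mv² + ½Iω² = ½(1+k)Mv² = (5/6)Mv².
Energy conservation: Mgh = (5/6)Mv², so v = √(2gh/(1+k)) = √(2 × 9.81 × 4.66 / 1.667) ≈ 7.41 m/s.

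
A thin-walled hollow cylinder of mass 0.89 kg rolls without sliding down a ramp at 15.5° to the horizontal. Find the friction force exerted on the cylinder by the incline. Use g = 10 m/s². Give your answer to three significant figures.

f ≈ 1.19 N

The moment of inertia is MR², giving k ≡ I/(MR²) = 1.
Along the incline Mg sinθ − f = Ma, and torque about the center fR = Iα = kMR²(a/R) gives f = kMa.
Combining, a = g sinθ/(1+k) and f = kMa = kMg sinθ/(1+k).
f = 1 × 0.89 × 10 × sin15.5° / 2 ≈ 1.19 N.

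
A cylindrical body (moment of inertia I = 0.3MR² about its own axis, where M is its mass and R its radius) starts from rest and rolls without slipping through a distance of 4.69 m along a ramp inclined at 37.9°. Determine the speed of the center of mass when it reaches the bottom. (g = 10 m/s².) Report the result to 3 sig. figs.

v ≈ 6.66 m/s

For this body I = 0.3MR², i.e. k = I/(MR²) = 0.3.
Rolling without slipping gives ω = v/R, so the total kinetic energy is ½Mv² + ½Iω² = ½(1+k)Mv² = (13/20)Mv².
The vertical drop is h = L sinθ = 4.69 × sin37.9° = 2.881 m.
Setting Mgh = (13/20)Mv² gives v = √(2gh/(1+k)) = √(2·10·2.881/1.3) ≈ 6.66 m/s.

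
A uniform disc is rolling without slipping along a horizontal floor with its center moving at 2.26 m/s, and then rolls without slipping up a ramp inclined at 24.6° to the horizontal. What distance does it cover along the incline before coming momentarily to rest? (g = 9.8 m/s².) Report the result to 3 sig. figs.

The moment of inertia is (1/2)MR², giving k ≡ I/(MR²) = 0.5.
Rolling without slipping gives ω = v/R, so the total kinetic energy is ½Mv² + ½Iω² = ½(1+k)Mv² = (3/4)Mv².
Setting this equal to Mgh gives the vertical rise h = (1+k)v₀²/(2g) = 1.5×2.26²/(2×9.8) = 0.3909 m.
Along the incline, d = h/sinθ = 0.3909/sin24.6° ≈ 0.939 m.

d ≈ 0.939 m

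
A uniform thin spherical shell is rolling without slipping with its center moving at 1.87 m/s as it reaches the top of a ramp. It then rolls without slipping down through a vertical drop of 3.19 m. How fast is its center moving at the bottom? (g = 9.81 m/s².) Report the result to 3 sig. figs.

v ≈ 6.41 m/s

The moment of inertia is (2/3)MR², giving k ≡ I/(MR²) = 2/3.
Rolling without slipping gives ω = v/R, so the total kinetic energy is ½Mv² + ½Iω² = ½(1+k)Mv² = (5/6)Mv².
Energy conservation: (5/6)Mv₀² + Mgh = (5/6)Mv², so v² = v₀² + 2gh/(1+k).
v = √(1.87² + 2×9.81×3.19/1.667) = √41.05 ≈ 6.41 m/s.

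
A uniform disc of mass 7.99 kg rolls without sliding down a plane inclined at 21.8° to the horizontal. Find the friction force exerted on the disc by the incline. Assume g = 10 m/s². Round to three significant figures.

f ≈ 9.89 N

For this body I = (1/2)MR², i.e. k = I/(MR²) = 0.5.
Translational: Mg sinθ − f = Ma. Rotational about the CM: fR = Iα = kMRa, so f = kMa.
Combining, a = g sinθ/(1+k) and f = kMa = kMg sinθ/(1+k).
f = 0.5 × 7.99 × 10 × sin21.8° / 1.5 ≈ 9.89 N.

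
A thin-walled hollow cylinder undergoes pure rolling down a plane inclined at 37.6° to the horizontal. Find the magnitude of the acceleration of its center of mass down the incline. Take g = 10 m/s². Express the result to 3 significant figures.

a ≈ 3.05 m/s²

The moment of inertia is MR², giving k ≡ I/(MR²) = 1.
Translational: Mg sinθ − f = Ma. Rotational about the CM: fR = Iα = kMRa, so f = kMa.
Eliminating f: Mg sinθ = (1+k)Ma, so a = g sinθ/(1+k) = 10 × sin37.6° / 2 ≈ 3.05 m/s².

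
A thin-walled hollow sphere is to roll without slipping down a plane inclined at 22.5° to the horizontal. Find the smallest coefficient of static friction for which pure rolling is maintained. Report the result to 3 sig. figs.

μ_min ≈ 0.166

Here I = (2/3)MR², so the shape factor k = I/(MR²) = 2/3.
Translational: Mg sinθ − f = Ma. Rotational about the CM: fR = Iα = kMRa, so f = kMa.
These give a = g sinθ/(1+k) and the required friction f = kMg sinθ/(1+k).
The normal force is N = Mg cosθ, so μ_min = f/N = k tanθ/(1+k).
μ_min = (2/3) × tan22.5° / 1.667 ≈ 0.166.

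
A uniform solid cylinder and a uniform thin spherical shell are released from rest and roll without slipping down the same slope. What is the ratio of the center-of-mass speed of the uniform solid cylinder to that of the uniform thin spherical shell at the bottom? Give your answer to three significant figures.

Each satisfies Mgh = ½(1+k)Mv² with k = I/(MR²), so v ∝ 1/√(1+k).
For the uniform solid cylinder k = 0.5; for the uniform thin spherical shell k = 2/3.
v₁/v₂ = √((1+k₂)/(1+k₁)) = √(1.667/1.5) ≈ 1.05.

v_ratio ≈ 1.05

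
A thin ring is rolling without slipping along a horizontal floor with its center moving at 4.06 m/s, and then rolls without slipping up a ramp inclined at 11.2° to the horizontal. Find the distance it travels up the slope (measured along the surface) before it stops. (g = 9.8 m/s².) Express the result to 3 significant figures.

The moment of inertia is MR², giving k ≡ I/(MR²) = 1.
Pure rolling means v = ωR; then KE = ½Mv² + ½I(v/R)² = ½(1+k)Mv² = Mv².
Setting this equal to Mgh gives the vertical rise h = (1+k)v₀²/(2g) = 2×4.06²/(2×9.8) = 1.682 m.
The distance along the slope is d = h/sinθ = 1.682/sin11.2° ≈ 8.66 m.

d ≈ 8.66 m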